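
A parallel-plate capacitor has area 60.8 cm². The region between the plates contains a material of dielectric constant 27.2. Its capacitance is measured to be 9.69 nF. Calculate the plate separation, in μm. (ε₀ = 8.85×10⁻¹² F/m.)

A = 60.8 cm² = 6.08×10⁻³ m².
d = κε₀A/C = 27.2 × 8.85×10⁻¹² × 6.08×10⁻³ / 9.69×10⁻⁹ = 1.51×10⁻⁴ m.

d ≈ 151 μm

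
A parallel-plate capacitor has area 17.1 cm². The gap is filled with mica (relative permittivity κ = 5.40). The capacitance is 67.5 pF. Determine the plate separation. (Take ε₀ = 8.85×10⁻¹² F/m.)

A = 17.1 cm² = 1.71×10⁻³ m².
d = κε₀A/C = 5.40 × 8.85×10⁻¹² × 1.71×10⁻³ / 6.75×10⁻¹¹ = 1.21×10⁻³ m.

d ≈ 1.21 mm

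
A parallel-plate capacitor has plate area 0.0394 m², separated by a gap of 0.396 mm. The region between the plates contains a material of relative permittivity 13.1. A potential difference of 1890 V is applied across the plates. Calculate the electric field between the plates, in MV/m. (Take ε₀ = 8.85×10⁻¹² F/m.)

E = V/d = 1890 / 3.96×10⁻⁴ = 4.77×10⁶ V/m.

4.77 MV/m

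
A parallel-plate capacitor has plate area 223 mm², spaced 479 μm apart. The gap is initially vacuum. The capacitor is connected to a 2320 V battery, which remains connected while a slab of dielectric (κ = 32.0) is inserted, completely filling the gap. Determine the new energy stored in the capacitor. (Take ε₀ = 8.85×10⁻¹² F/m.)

A = 223 mm² = 2.23×10⁻⁴ m².
Initially C₁ = ε₀A/d = 8.85×10⁻¹² × 2.23×10⁻⁴ / 4.79×10⁻⁴ = 4.12×10⁻¹² F.
U₁ = 1.11×10⁻⁵ J.
Battery connected ⇒ V is held fixed. C₂ = 32.0 C₁ and U = ½CV², so U₂/U₁ = C₂/C₁ = 32.0.
U₂ = 32.0 × 1.11×10⁻⁵ = 3.55×10⁻⁴ J.

U ≈ 355 μJ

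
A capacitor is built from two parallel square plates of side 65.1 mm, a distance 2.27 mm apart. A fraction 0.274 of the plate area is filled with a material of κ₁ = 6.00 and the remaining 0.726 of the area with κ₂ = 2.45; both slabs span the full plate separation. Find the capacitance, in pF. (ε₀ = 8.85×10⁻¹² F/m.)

56.6 pF

A = (65.1 mm)² = 4.24×10⁻³ m².
Side-by-side slabs ⇒ two capacitors in parallel, each spanning the full gap.
C₁ = κ₁ε₀A₁/d = 6.00 × 8.85×10⁻¹² × 1.16×10⁻³ / 2.27×10⁻³ = 2.72×10⁻¹¹ F.
C₂ = κ₂ε₀A₂/d = 2.45 × 8.85×10⁻¹² × 3.08×10⁻³ / 2.27×10⁻³ = 2.94×10⁻¹¹ F.
C = C₁ + C₂ = 5.66×10⁻¹¹ F.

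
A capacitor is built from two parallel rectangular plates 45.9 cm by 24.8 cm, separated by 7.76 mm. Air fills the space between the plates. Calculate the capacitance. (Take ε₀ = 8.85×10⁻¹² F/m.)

130 pF

A = 45.9 × 24.8 cm² = 0.114 m².
C = ε₀A/d = 8.85×10⁻¹² × 0.114 / 7.76×10⁻³ = 1.30×10⁻¹⁰ F.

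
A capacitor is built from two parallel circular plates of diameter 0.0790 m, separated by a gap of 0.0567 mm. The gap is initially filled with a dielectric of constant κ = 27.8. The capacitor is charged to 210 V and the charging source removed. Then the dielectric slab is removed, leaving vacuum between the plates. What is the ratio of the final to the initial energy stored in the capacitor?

U₂/U₁ ≈ 27.8

Isolated ⇒ Q is held fixed.
C₂ = 0.0360 C₁ and U = Q²/(2C), so U₂/U₁ = C₁/C₂ = 27.8.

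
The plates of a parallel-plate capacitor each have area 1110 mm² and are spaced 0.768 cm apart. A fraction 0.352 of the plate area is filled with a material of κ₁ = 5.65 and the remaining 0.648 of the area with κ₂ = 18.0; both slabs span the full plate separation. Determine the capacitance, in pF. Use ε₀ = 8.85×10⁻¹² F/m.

C ≈ 17.5 pF

A = 1110 mm² = 1.11×10⁻³ m².
Side-by-side slabs ⇒ two capacitors in parallel, each spanning the full gap.
C₁ = κ₁ε₀A₁/d = 5.65 × 8.85×10⁻¹² × 3.91×10⁻⁴ / 7.68×10⁻³ = 2.54×10⁻¹² F.
C₂ = κ₂ε₀A₂/d = 18.0 × 8.85×10⁻¹² × 7.19×10⁻⁴ / 7.68×10⁻³ = 1.49×10⁻¹¹ F.
C = C₁ + C₂ = 1.75×10⁻¹¹ F.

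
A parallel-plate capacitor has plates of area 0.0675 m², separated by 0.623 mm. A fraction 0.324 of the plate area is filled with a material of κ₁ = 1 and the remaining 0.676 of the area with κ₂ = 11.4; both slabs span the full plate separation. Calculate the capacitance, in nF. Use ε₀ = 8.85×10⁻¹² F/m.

C ≈ 7.70 nF

Side-by-side slabs ⇒ two capacitors in parallel, each spanning the full gap.
C₁ = κ₁ε₀A₁/d = 1.00 × 8.85×10⁻¹² × 2.19×10⁻² / 6.23×10⁻⁴ = 3.11×10⁻¹⁰ F.
C₂ = κ₂ε₀A₂/d = 11.4 × 8.85×10⁻¹² × 4.56×10⁻² / 6.23×10⁻⁴ = 7.39×10⁻⁹ F.
C = C₁ + C₂ = 7.70×10⁻⁹ F.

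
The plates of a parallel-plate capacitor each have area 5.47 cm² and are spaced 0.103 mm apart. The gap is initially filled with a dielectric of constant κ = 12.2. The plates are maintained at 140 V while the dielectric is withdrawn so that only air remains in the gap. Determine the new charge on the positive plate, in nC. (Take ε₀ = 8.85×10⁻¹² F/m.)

A = 5.47 cm² = 5.47×10⁻⁴ m².
Initially C₁ = κε₀A/d = 12.2 × 8.85×10⁻¹² × 5.47×10⁻⁴ / 1.03×10⁻⁴ = 5.73×10⁻¹⁰ F.
Q₁ = 8.03×10⁻⁸ C.
Battery connected ⇒ V is held fixed. C₂ = 0.0820 C₁ and Q = CV, so Q₂/Q₁ = C₂/C₁ = 0.0820.
Q₂ = 0.0820 × 8.03×10⁻⁸ = 6.58×10⁻⁹ C.

Q ≈ 6.58 nC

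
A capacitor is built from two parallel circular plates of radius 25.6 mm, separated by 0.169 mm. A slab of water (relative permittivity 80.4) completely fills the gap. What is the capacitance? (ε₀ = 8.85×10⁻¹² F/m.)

C ≈ 8.67 nF

A = π(25.6 mm)² = 2.06×10⁻³ m².
C = κε₀A/d = 80.4 × 8.85×10⁻¹² × 2.06×10⁻³ / 1.69×10⁻⁴ = 8.67×10⁻⁹ F.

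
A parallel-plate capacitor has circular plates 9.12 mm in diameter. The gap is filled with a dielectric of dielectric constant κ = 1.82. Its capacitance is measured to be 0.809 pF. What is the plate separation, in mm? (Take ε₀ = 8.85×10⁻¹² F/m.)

d ≈ 1.30 mm

A = π(9.12/2 mm)² = 6.53×10⁻⁵ m².
d = κε₀A/C = 1.82 × 8.85×10⁻¹² × 6.53×10⁻⁵ / 8.09×10⁻¹³ = 1.30×10⁻³ m.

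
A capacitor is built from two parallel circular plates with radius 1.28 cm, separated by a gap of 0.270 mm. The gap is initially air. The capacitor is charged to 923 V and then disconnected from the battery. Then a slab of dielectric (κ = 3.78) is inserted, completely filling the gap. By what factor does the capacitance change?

3.78

C = κε₀A/d scales with κ, so C₂/C₁ = κ = 3.78.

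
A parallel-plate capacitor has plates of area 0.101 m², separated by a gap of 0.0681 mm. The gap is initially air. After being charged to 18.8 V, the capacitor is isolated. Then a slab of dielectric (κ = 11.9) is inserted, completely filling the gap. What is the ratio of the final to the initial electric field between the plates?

Isolated ⇒ Q is held fixed.
V₂ = Q/C₂ = V₁/11.9; E = V/d, so E₂/E₁ = (V₂/V₁)(d₁/d₂) = 0.0840.

0.0840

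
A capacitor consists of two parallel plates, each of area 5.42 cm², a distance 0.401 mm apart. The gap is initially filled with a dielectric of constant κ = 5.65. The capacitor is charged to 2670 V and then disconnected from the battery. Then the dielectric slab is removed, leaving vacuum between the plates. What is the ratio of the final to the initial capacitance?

0.177

C = κε₀A/d scales with κ, so C₂/C₁ = 1/κ = 1/5.65 = 0.177.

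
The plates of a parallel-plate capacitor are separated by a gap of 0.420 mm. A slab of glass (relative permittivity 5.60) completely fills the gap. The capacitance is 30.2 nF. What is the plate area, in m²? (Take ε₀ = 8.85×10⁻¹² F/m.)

0.256 m²

A = Cd/(κε₀) = 3.02×10⁻⁸ × 4.20×10⁻⁴ / (5.60 × 8.85×10⁻¹²) = 0.256 m².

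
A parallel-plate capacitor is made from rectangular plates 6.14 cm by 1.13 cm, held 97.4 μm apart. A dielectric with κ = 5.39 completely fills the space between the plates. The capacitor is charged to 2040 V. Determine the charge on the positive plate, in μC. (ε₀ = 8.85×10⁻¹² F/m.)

A = 6.14 × 1.13 cm² = 6.94×10⁻⁴ m².
C = κε₀A/d = 5.39 × 8.85×10⁻¹² × 6.94×10⁻⁴ / 9.74×10⁻⁵ = 3.40×10⁻¹⁰ F.
Q = CV = 3.40×10⁻¹⁰ × 2040 = 6.93×10⁻⁷ C.

0.693 μC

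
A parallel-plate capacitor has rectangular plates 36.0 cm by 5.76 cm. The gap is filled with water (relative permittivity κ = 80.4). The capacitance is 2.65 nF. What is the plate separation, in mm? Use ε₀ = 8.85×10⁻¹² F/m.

5.57 mm

A = 36.0 × 5.76 cm² = 2.07×10⁻² m².
d = κε₀A/C = 80.4 × 8.85×10⁻¹² × 2.07×10⁻² / 2.65×10⁻⁹ = 5.57×10⁻³ m.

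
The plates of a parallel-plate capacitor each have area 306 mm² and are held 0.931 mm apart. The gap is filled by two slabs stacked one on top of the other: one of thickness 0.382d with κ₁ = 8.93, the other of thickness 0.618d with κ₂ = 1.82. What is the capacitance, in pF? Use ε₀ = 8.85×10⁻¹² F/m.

A = 306 mm² = 3.06×10⁻⁴ m².
Stacked slabs ⇒ two capacitors in series, each with the full plate area.
C₁ = κ₁ε₀A/d₁ = 8.93 × 8.85×10⁻¹² × 3.06×10⁻⁴ / 3.56×10⁻⁴ = 6.80×10⁻¹¹ F.
C₂ = κ₂ε₀A/d₂ = 1.82 × 8.85×10⁻¹² × 3.06×10⁻⁴ / 5.75×10⁻⁴ = 8.57×10⁻¹² F.
C = (1/C₁ + 1/C₂)⁻¹ = 7.61×10⁻¹² F.

7.61 pF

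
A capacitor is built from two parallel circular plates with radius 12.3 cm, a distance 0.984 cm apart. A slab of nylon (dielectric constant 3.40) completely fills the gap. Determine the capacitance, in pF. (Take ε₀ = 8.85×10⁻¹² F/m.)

C ≈ 145 pF

A = π(12.3 cm)² = 4.75×10⁻² m².
C = κε₀A/d = 3.40 × 8.85×10⁻¹² × 4.75×10⁻² / 9.84×10⁻³ = 1.45×10⁻¹⁰ F.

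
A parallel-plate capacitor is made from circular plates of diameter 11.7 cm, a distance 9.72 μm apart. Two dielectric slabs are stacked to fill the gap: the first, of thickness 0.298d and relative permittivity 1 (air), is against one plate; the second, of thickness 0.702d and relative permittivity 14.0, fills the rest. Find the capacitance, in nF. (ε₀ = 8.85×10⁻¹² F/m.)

C ≈ 28.1 nF

A = π(11.7/2 cm)² = 1.08×10⁻² m².
Stacked slabs ⇒ two capacitors in series, each with the full plate area.
C₁ = κ₁ε₀A/d₁ = 1.00 × 8.85×10⁻¹² × 1.08×10⁻² / 2.90×10⁻⁶ = 3.28×10⁻⁸ F.
C₂ = κ₂ε₀A/d₂ = 14.0 × 8.85×10⁻¹² × 1.08×10⁻² / 6.82×10⁻⁶ = 1.95×10⁻⁷ F.
C = (1/C₁ + 1/C₂)⁻¹ = 2.81×10⁻⁸ F.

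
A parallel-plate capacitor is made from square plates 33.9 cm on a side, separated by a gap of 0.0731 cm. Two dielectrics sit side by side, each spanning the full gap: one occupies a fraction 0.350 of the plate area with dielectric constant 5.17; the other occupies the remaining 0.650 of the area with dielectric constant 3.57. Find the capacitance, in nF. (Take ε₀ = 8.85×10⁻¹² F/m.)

A = (33.9 cm)² = 0.115 m².
Side-by-side slabs ⇒ two capacitors in parallel, each spanning the full gap.
C₁ = κ₁ε₀A₁/d = 5.17 × 8.85×10⁻¹² × 4.02×10⁻² / 7.31×10⁻⁴ = 2.52×10⁻⁹ F.
C₂ = κ₂ε₀A₂/d = 3.57 × 8.85×10⁻¹² × 7.47×10⁻² / 7.31×10⁻⁴ = 3.23×10⁻⁹ F.
C = C₁ + C₂ = 5.75×10⁻⁹ F.

5.75 nF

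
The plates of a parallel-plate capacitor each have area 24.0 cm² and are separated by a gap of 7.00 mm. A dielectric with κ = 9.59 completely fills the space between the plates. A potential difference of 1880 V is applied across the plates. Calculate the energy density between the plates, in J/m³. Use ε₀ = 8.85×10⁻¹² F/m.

E = V/d = 1880 / 7.00×10⁻³ = 2.69×10⁵ V/m.
u = ½κε₀E² = ½ × 9.59 × 8.85×10⁻¹² × (2.69×10⁵)² = 3.06 J/m³.

3.06 J/m³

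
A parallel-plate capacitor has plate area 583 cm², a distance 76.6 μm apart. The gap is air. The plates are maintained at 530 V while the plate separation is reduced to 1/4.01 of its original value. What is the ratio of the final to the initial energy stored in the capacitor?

Battery connected ⇒ V is held fixed.
C₂ = 4.01 C₁ and U = ½CV², so U₂/U₁ = C₂/C₁ = 4.01.

4.01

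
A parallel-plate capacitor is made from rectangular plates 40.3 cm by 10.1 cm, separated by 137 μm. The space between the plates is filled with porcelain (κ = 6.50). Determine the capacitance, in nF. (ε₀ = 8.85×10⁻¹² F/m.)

17.1 nF

A = 40.3 × 10.1 cm² = 4.07×10⁻² m².
C = κε₀A/d = 6.50 × 8.85×10⁻¹² × 4.07×10⁻² / 1.37×10⁻⁴ = 1.71×10⁻⁸ F.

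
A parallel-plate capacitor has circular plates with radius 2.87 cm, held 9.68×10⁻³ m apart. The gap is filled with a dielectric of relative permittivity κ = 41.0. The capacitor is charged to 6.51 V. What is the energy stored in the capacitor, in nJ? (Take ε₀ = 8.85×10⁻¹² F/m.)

2.06 nJ

A = π(2.87 cm)² = 2.59×10⁻³ m².
C = κε₀A/d = 41.0 × 8.85×10⁻¹² × 2.59×10⁻³ / 9.68×10⁻³ = 9.70×10⁻¹¹ F.
U = ½CV² = ½ × 9.70×10⁻¹¹ × (6.51)² = 2.06×10⁻⁹ J.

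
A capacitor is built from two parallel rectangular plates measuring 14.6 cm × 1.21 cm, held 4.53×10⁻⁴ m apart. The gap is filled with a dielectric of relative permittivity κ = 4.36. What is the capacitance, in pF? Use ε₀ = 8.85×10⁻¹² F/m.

C ≈ 150 pF

A = 14.6 × 1.21 cm² = 1.77×10⁻³ m².
C = κε₀A/d = 4.36 × 8.85×10⁻¹² × 1.77×10⁻³ / 4.53×10⁻⁴ = 1.50×10⁻¹⁰ F.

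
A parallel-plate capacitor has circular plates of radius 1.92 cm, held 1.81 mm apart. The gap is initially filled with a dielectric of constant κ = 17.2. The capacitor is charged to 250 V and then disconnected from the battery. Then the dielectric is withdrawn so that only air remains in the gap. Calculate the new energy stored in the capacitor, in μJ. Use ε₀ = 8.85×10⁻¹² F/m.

U ≈ 52.4 μJ

A = π(1.92 cm)² = 1.16×10⁻³ m².
Initially C₁ = κε₀A/d = 17.2 × 8.85×10⁻¹² × 1.16×10⁻³ / 1.81×10⁻³ = 9.74×10⁻¹¹ F.
U₁ = 3.04×10⁻⁶ J.
Isolated ⇒ Q is held fixed. C₂ = 0.0581 C₁ and U = Q²/(2C), so U₂/U₁ = C₁/C₂ = 17.2.
U₂ = 17.2 × 3.04×10⁻⁶ = 5.24×10⁻⁵ J.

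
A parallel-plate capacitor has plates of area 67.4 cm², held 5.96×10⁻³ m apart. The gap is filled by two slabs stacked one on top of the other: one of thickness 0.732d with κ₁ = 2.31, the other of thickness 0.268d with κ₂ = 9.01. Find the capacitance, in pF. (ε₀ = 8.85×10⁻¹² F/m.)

A = 67.4 cm² = 6.74×10⁻³ m².
Stacked slabs ⇒ two capacitors in series, each with the full plate area.
C₁ = κ₁ε₀A/d₁ = 2.31 × 8.85×10⁻¹² × 6.74×10⁻³ / 4.36×10⁻³ = 3.16×10⁻¹¹ F.
C₂ = κ₂ε₀A/d₂ = 9.01 × 8.85×10⁻¹² × 6.74×10⁻³ / 1.60×10⁻³ = 3.36×10⁻¹⁰ F.
C = (1/C₁ + 1/C₂)⁻¹ = 2.89×10⁻¹¹ F.

C ≈ 28.9 pF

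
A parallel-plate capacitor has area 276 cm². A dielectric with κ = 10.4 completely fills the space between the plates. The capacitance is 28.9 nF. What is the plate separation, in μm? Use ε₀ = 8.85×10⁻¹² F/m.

d ≈ 87.9 μm

A = 276 cm² = 2.76×10⁻² m².
d = κε₀A/C = 10.4 × 8.85×10⁻¹² × 2.76×10⁻² / 2.89×10⁻⁸ = 8.79×10⁻⁵ m.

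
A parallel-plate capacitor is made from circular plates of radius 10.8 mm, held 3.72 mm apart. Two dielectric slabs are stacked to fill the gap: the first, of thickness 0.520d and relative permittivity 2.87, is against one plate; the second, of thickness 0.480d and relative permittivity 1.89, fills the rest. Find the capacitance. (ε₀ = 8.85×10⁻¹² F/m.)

2.00 pF

A = π(10.8 mm)² = 3.66×10⁻⁴ m².
Stacked slabs ⇒ two capacitors in series, each with the full plate area.
C₁ = κ₁ε₀A/d₁ = 2.87 × 8.85×10⁻¹² × 3.66×10⁻⁴ / 1.93×10⁻³ = 4.81×10⁻¹² F.
C₂ = κ₂ε₀A/d₂ = 1.89 × 8.85×10⁻¹² × 3.66×10⁻⁴ / 1.79×10⁻³ = 3.43×10⁻¹² F.
C = (1/C₁ + 1/C₂)⁻¹ = 2.00×10⁻¹² F.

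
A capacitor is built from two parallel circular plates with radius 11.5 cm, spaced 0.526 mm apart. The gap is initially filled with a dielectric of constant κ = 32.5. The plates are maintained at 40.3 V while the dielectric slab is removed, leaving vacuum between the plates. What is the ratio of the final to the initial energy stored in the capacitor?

0.0308

Battery connected ⇒ V is held fixed.
C₂ = 0.0308 C₁ and U = ½CV², so U₂/U₁ = C₂/C₁ = 0.0308.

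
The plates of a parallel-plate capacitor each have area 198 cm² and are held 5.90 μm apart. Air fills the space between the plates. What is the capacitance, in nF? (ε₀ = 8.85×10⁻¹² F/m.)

A = 198 cm² = 1.98×10⁻² m².
C = ε₀A/d = 8.85×10⁻¹² × 1.98×10⁻² / 5.90×10⁻⁶ = 2.97×10⁻⁸ F.

C ≈ 29.7 nF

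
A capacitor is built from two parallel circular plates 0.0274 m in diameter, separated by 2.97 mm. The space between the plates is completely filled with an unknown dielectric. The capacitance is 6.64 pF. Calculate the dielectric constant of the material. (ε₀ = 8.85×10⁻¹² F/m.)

A = π(0.0274/2 m)² = 5.90×10⁻⁴ m².
κ = Cd/(ε₀A) = 6.64×10⁻¹² × 2.97×10⁻³ / (8.85×10⁻¹² × 5.90×10⁻⁴) = 3.78.

3.78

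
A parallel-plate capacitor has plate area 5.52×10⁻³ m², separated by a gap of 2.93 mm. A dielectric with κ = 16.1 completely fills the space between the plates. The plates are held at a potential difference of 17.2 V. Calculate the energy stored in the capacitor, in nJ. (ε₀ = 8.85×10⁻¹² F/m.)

U ≈ 39.7 nJ

C = κε₀A/d = 16.1 × 8.85×10⁻¹² × 5.52×10⁻³ / 2.93×10⁻³ = 2.68×10⁻¹⁰ F.
U = ½CV² = ½ × 2.68×10⁻¹⁰ × (17.2)² = 3.97×10⁻⁸ J.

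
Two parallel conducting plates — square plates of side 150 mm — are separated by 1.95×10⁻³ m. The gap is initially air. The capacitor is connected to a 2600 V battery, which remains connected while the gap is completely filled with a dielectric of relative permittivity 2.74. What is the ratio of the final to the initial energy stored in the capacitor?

Battery connected ⇒ V is held fixed.
C₂ = 2.74 C₁ and U = ½CV², so U₂/U₁ = C₂/C₁ = 2.74.

2.74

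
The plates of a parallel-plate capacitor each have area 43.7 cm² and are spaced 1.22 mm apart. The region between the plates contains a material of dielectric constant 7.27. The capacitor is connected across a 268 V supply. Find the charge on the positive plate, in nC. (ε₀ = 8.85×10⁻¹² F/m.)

61.8 nC

A = 43.7 cm² = 4.37×10⁻³ m².
C = κε₀A/d = 7.27 × 8.85×10⁻¹² × 4.37×10⁻³ / 1.22×10⁻³ = 2.30×10⁻¹⁰ F.
Q = CV = 2.30×10⁻¹⁰ × 268 = 6.18×10⁻⁸ C.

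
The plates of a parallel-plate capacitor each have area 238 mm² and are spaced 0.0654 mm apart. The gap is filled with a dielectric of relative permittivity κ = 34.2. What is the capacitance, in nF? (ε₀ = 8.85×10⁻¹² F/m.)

A = 238 mm² = 2.38×10⁻⁴ m².
C = κε₀A/d = 34.2 × 8.85×10⁻¹² × 2.38×10⁻⁴ / 6.54×10⁻⁵ = 1.10×10⁻⁹ F.

1.10 nF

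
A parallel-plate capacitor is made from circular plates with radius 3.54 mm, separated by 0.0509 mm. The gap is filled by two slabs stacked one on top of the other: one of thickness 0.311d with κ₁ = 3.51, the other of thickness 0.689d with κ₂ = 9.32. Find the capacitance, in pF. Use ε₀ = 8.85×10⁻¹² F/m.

A = π(3.54 mm)² = 3.94×10⁻⁵ m².
Stacked slabs ⇒ two capacitors in series, each with the full plate area.
C₁ = κ₁ε₀A/d₁ = 3.51 × 8.85×10⁻¹² × 3.94×10⁻⁵ / 1.58×10⁻⁵ = 7.73×10⁻¹¹ F.
C₂ = κ₂ε₀A/d₂ = 9.32 × 8.85×10⁻¹² × 3.94×10⁻⁵ / 3.51×10⁻⁵ = 9.26×10⁻¹¹ F.
C = (1/C₁ + 1/C₂)⁻¹ = 4.21×10⁻¹¹ F.

C ≈ 42.1 pF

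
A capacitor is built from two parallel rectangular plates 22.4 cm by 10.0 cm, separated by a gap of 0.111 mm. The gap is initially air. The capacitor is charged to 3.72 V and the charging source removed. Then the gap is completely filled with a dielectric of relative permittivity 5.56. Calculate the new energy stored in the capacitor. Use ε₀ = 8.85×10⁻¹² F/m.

U ≈ 2.22 nJ

A = 22.4 × 10.0 cm² = 2.24×10⁻² m².
Initially C₁ = ε₀A/d = 8.85×10⁻¹² × 2.24×10⁻² / 1.11×10⁻⁴ = 1.79×10⁻⁹ F.
U₁ = 1.24×10⁻⁸ J.
Isolated ⇒ Q is held fixed. C₂ = 5.56 C₁ and U = Q²/(2C), so U₂/U₁ = C₁/C₂ = 0.180.
U₂ = 0.180 × 1.24×10⁻⁸ = 2.22×10⁻⁹ J.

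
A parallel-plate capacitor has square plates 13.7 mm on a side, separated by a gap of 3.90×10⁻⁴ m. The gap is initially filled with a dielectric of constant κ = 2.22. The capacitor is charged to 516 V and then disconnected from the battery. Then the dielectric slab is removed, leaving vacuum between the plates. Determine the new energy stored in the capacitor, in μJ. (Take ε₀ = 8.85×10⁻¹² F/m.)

U ≈ 2.79 μJ

A = (13.7 mm)² = 1.88×10⁻⁴ m².
Initially C₁ = κε₀A/d = 2.22 × 8.85×10⁻¹² × 1.88×10⁻⁴ / 3.90×10⁻⁴ = 9.46×10⁻¹² F.
U₁ = 1.26×10⁻⁶ J.
Isolated ⇒ Q is held fixed. C₂ = 0.450 C₁ and U = Q²/(2C), so U₂/U₁ = C₁/C₂ = 2.22.
U₂ = 2.22 × 1.26×10⁻⁶ = 2.79×10⁻⁶ J.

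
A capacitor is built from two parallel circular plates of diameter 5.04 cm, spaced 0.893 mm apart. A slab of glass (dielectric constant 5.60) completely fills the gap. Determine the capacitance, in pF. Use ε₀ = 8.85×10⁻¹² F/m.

A = π(5.04/2 cm)² = 2.00×10⁻³ m².
C = κε₀A/d = 5.60 × 8.85×10⁻¹² × 2.00×10⁻³ / 8.93×10⁻⁴ = 1.11×10⁻¹⁰ F.

C ≈ 111 pF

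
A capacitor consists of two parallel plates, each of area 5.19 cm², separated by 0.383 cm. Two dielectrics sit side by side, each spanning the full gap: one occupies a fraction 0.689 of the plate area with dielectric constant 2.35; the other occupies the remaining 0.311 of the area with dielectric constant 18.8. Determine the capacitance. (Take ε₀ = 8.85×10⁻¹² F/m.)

C ≈ 8.95 pF

A = 5.19 cm² = 5.19×10⁻⁴ m².
Side-by-side slabs ⇒ two capacitors in parallel, each spanning the full gap.
C₁ = κ₁ε₀A₁/d = 2.35 × 8.85×10⁻¹² × 3.58×10⁻⁴ / 3.83×10⁻³ = 1.94×10⁻¹² F.
C₂ = κ₂ε₀A₂/d = 18.8 × 8.85×10⁻¹² × 1.61×10⁻⁴ / 3.83×10⁻³ = 7.01×10⁻¹² F.
C = C₁ + C₂ = 8.95×10⁻¹² F.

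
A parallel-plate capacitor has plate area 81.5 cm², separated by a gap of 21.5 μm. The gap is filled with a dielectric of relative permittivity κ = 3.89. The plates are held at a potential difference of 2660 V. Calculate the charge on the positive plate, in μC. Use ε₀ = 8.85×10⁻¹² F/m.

A = 81.5 cm² = 8.15×10⁻³ m².
C = κε₀A/d = 3.89 × 8.85×10⁻¹² × 8.15×10⁻³ / 2.15×10⁻⁵ = 1.31×10⁻⁸ F.
Q = CV = 1.31×10⁻⁸ × 2660 = 3.47×10⁻⁵ C.

34.7 μC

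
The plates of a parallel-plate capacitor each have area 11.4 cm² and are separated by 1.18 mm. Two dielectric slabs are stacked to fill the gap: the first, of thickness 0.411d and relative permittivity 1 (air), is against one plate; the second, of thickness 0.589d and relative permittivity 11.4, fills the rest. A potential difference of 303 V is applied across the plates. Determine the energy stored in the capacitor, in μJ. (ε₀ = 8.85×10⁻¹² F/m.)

A = 11.4 cm² = 1.14×10⁻³ m².
Stacked slabs ⇒ two capacitors in series, each with the full plate area.
C₁ = κ₁ε₀A/d₁ = 1.00 × 8.85×10⁻¹² × 1.14×10⁻³ / 4.85×10⁻⁴ = 2.08×10⁻¹¹ F.
C₂ = κ₂ε₀A/d₂ = 11.4 × 8.85×10⁻¹² × 1.14×10⁻³ / 6.95×10⁻⁴ = 1.65×10⁻¹⁰ F.
C = (1/C₁ + 1/C₂)⁻¹ = 1.85×10⁻¹¹ F.
U = ½CV² = ½ × 1.85×10⁻¹¹ × (303)² = 8.48×10⁻⁷ J.

U ≈ 0.848 μJ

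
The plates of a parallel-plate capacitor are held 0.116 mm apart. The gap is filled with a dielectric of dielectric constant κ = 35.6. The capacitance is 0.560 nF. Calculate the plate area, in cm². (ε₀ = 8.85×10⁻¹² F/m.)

A = Cd/(κε₀) = 5.60×10⁻¹⁰ × 1.16×10⁻⁴ / (35.6 × 8.85×10⁻¹²) = 2.06×10⁻⁴ m².

A ≈ 2.06 cm²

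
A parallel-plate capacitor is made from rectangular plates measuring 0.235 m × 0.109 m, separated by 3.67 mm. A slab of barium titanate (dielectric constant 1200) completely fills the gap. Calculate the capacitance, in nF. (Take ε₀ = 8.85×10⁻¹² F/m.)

A = 0.235 × 0.109 m² = 2.56×10⁻² m².
C = κε₀A/d = 1200 × 8.85×10⁻¹² × 2.56×10⁻² / 3.67×10⁻³ = 7.41×10⁻⁸ F.

C ≈ 74.1 nF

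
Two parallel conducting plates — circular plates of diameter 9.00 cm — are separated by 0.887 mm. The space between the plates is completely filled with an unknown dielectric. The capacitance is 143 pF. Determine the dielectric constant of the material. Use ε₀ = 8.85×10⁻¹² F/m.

A = π(9.00/2 cm)² = 6.36×10⁻³ m².
κ = Cd/(ε₀A) = 1.43×10⁻¹⁰ × 8.87×10⁻⁴ / (8.85×10⁻¹² × 6.36×10⁻³) = 2.25.

2.25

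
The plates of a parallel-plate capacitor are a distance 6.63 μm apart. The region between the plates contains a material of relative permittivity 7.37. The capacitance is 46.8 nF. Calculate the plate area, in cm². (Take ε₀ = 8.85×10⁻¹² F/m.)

A ≈ 47.6 cm²

A = Cd/(κε₀) = 4.68×10⁻⁸ × 6.63×10⁻⁶ / (7.37 × 8.85×10⁻¹²) = 4.76×10⁻³ m².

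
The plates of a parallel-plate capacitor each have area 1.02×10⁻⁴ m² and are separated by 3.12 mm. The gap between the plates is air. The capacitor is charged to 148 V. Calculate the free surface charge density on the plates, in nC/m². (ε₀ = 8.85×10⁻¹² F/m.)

C = ε₀A/d = 8.85×10⁻¹² × 1.02×10⁻⁴ / 3.12×10⁻³ = 2.89×10⁻¹³ F.
σ = Q/A = CV/A = 2.89×10⁻¹³ × 148 / 1.02×10⁻⁴ = 4.20×10⁻⁷ C/m².

420 nC/m²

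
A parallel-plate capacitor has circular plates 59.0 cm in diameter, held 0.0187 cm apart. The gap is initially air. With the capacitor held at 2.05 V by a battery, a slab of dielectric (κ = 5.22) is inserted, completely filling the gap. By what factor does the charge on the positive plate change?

5.22

Battery connected ⇒ V is held fixed.
C₂ = 5.22 C₁ and Q = CV, so Q₂/Q₁ = C₂/C₁ = 5.22.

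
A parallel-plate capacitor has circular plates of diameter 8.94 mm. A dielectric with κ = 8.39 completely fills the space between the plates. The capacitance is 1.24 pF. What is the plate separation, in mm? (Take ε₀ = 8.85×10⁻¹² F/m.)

3.76 mm

A = π(8.94/2 mm)² = 6.28×10⁻⁵ m².
d = κε₀A/C = 8.39 × 8.85×10⁻¹² × 6.28×10⁻⁵ / 1.24×10⁻¹² = 3.76×10⁻³ m.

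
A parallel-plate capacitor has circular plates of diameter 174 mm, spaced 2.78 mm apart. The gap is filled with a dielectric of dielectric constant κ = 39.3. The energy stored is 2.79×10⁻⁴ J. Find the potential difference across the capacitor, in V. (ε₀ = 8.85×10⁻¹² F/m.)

433 V

A = π(174/2 mm)² = 2.38×10⁻² m².
C = κε₀A/d = 39.3 × 8.85×10⁻¹² × 2.38×10⁻² / 2.78×10⁻³ = 2.97×10⁻⁹ F.
V = √(2U/C) = √(2 × 2.79×10⁻⁴ / 2.97×10⁻⁹) = 4.33×10² V.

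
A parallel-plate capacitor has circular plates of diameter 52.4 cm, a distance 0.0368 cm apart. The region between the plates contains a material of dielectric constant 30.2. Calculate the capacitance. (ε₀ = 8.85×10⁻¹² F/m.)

A = π(52.4/2 cm)² = 0.216 m².
C = κε₀A/d = 30.2 × 8.85×10⁻¹² × 0.216 / 3.68×10⁻⁴ = 1.57×10⁻⁷ F.

157 nF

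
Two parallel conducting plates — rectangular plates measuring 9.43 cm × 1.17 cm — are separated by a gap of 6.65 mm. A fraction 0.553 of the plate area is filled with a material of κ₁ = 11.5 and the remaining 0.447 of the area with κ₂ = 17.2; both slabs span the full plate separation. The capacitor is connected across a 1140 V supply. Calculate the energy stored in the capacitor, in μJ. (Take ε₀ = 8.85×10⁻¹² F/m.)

A = 9.43 × 1.17 cm² = 1.10×10⁻³ m².
Side-by-side slabs ⇒ two capacitors in parallel, each spanning the full gap.
C₁ = κ₁ε₀A₁/d = 11.5 × 8.85×10⁻¹² × 6.10×10⁻⁴ / 6.65×10⁻³ = 9.34×10⁻¹² F.
C₂ = κ₂ε₀A₂/d = 17.2 × 8.85×10⁻¹² × 4.93×10⁻⁴ / 6.65×10⁻³ = 1.13×10⁻¹¹ F.
C = C₁ + C₂ = 2.06×10⁻¹¹ F.
U = ½CV² = ½ × 2.06×10⁻¹¹ × (1140)² = 1.34×10⁻⁵ J.

U ≈ 13.4 μJ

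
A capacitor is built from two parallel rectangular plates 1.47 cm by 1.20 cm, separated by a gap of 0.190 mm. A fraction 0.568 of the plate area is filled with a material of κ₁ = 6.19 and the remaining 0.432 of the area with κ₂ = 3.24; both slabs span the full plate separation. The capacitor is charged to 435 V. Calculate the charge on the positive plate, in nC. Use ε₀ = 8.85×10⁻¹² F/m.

17.6 nC

A = 1.47 × 1.20 cm² = 1.76×10⁻⁴ m².
Side-by-side slabs ⇒ two capacitors in parallel, each spanning the full gap.
C₁ = κ₁ε₀A₁/d = 6.19 × 8.85×10⁻¹² × 1.00×10⁻⁴ / 1.90×10⁻⁴ = 2.89×10⁻¹¹ F.
C₂ = κ₂ε₀A₂/d = 3.24 × 8.85×10⁻¹² × 7.62×10⁻⁵ / 1.90×10⁻⁴ = 1.15×10⁻¹¹ F.
C = C₁ + C₂ = 4.04×10⁻¹¹ F.
Q = CV = 4.04×10⁻¹¹ × 435 = 1.76×10⁻⁸ C.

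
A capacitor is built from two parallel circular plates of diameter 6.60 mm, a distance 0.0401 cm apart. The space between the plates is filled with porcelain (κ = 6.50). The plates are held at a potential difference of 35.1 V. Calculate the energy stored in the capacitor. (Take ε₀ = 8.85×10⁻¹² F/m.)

U ≈ 3.02 nJ

A = π(6.60/2 mm)² = 3.42×10⁻⁵ m².
C = κε₀A/d = 6.50 × 8.85×10⁻¹² × 3.42×10⁻⁵ / 4.01×10⁻⁴ = 4.91×10⁻¹² F.
U = ½CV² = ½ × 4.91×10⁻¹² × (35.1)² = 3.02×10⁻⁹ J.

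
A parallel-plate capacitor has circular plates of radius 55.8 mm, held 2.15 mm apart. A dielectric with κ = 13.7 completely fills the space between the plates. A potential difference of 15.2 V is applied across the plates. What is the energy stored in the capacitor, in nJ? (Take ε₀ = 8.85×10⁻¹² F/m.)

A = π(55.8 mm)² = 9.78×10⁻³ m².
C = κε₀A/d = 13.7 × 8.85×10⁻¹² × 9.78×10⁻³ / 2.15×10⁻³ = 5.52×10⁻¹⁰ F.
U = ½CV² = ½ × 5.52×10⁻¹⁰ × (15.2)² = 6.37×10⁻⁸ J.

63.7 nJ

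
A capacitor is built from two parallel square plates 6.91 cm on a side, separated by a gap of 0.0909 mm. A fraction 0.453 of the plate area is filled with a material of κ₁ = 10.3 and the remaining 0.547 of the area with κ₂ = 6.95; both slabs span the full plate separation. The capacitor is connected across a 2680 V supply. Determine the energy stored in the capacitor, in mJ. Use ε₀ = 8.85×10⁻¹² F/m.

A = (6.91 cm)² = 4.77×10⁻³ m².
Side-by-side slabs ⇒ two capacitors in parallel, each spanning the full gap.
C₁ = κ₁ε₀A₁/d = 10.3 × 8.85×10⁻¹² × 2.16×10⁻³ / 9.09×10⁻⁵ = 2.17×10⁻⁹ F.
C₂ = κ₂ε₀A₂/d = 6.95 × 8.85×10⁻¹² × 2.61×10⁻³ / 9.09×10⁻⁵ = 1.77×10⁻⁹ F.
C = C₁ + C₂ = 3.94×10⁻⁹ F.
U = ½CV² = ½ × 3.94×10⁻⁹ × (2680)² = 1.41×10⁻² J.

U ≈ 14.1 mJ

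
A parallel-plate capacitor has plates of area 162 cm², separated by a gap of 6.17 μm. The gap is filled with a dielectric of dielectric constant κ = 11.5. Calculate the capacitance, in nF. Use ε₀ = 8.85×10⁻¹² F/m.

C ≈ 267 nF

A = 162 cm² = 1.62×10⁻² m².
C = κε₀A/d = 11.5 × 8.85×10⁻¹² × 1.62×10⁻² / 6.17×10⁻⁶ = 2.67×10⁻⁷ F.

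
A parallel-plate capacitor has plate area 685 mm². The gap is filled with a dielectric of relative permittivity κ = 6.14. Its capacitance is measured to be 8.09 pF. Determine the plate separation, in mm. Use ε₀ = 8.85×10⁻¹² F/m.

d ≈ 4.60 mm

A = 685 mm² = 6.85×10⁻⁴ m².
d = κε₀A/C = 6.14 × 8.85×10⁻¹² × 6.85×10⁻⁴ / 8.09×10⁻¹² = 4.60×10⁻³ m.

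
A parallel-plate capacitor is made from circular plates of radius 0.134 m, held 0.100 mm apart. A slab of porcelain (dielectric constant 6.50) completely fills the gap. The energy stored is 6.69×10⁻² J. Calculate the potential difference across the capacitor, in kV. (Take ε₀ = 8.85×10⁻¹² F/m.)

V ≈ 2.03 kV

A = π(0.134 m)² = 5.64×10⁻² m².
C = κε₀A/d = 6.50 × 8.85×10⁻¹² × 5.64×10⁻² / 1.00×10⁻⁴ = 3.25×10⁻⁸ F.
V = √(2U/C) = √(2 × 6.69×10⁻² / 3.25×10⁻⁸) = 2.03×10³ V.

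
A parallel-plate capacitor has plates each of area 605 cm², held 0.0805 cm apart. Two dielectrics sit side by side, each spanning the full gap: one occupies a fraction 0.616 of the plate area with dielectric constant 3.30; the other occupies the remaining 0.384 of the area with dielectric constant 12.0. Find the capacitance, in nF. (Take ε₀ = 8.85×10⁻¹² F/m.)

A = 605 cm² = 6.05×10⁻² m².
Side-by-side slabs ⇒ two capacitors in parallel, each spanning the full gap.
C₁ = κ₁ε₀A₁/d = 3.30 × 8.85×10⁻¹² × 3.73×10⁻² / 8.05×10⁻⁴ = 1.35×10⁻⁹ F.
C₂ = κ₂ε₀A₂/d = 12.0 × 8.85×10⁻¹² × 2.32×10⁻² / 8.05×10⁻⁴ = 3.06×10⁻⁹ F.
C = C₁ + C₂ = 4.42×10⁻⁹ F.

4.42 nF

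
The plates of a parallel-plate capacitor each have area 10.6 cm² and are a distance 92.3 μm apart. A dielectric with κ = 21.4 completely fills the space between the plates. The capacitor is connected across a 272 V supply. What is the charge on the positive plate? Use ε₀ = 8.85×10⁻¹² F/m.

0.592 μC

A = 10.6 cm² = 1.06×10⁻³ m².
C = κε₀A/d = 21.4 × 8.85×10⁻¹² × 1.06×10⁻³ / 9.23×10⁻⁵ = 2.18×10⁻⁹ F.
Q = CV = 2.18×10⁻⁹ × 272 = 5.92×10⁻⁷ C.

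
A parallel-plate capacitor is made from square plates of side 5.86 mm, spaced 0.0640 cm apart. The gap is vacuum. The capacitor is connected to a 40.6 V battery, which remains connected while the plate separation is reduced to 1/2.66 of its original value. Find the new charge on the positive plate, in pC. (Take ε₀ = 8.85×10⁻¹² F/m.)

A = (5.86 mm)² = 3.43×10⁻⁵ m².
Initially C₁ = ε₀A/d = 8.85×10⁻¹² × 3.43×10⁻⁵ / 6.40×10⁻⁴ = 4.75×10⁻¹³ F.
Q₁ = 1.93×10⁻¹¹ C.
Battery connected ⇒ V is held fixed. C₂ = 2.66 C₁ and Q = CV, so Q₂/Q₁ = C₂/C₁ = 2.66.
Q₂ = 2.66 × 1.93×10⁻¹¹ = 5.13×10⁻¹¹ C.

Q ≈ 51.3 pC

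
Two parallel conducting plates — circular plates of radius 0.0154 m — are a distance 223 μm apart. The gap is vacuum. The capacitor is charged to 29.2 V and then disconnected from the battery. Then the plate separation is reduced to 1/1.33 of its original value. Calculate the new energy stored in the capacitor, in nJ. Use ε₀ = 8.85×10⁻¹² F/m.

U ≈ 9.48 nJ

A = π(0.0154 m)² = 7.45×10⁻⁴ m².
Initially C₁ = ε₀A/d = 8.85×10⁻¹² × 7.45×10⁻⁴ / 2.23×10⁻⁴ = 2.96×10⁻¹¹ F.
U₁ = 1.26×10⁻⁸ J.
Isolated ⇒ Q is held fixed. C₂ = 1.33 C₁ and U = Q²/(2C), so U₂/U₁ = C₁/C₂ = 0.752.
U₂ = 0.752 × 1.26×10⁻⁸ = 9.48×10⁻⁹ J.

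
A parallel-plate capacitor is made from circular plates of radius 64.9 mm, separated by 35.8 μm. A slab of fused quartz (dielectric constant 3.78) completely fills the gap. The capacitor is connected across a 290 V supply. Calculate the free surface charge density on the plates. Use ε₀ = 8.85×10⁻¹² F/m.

271 μC/m²

A = π(64.9 mm)² = 1.32×10⁻² m².
C = κε₀A/d = 3.78 × 8.85×10⁻¹² × 1.32×10⁻² / 3.58×10⁻⁵ = 1.24×10⁻⁸ F.
σ = Q/A = CV/A = 1.24×10⁻⁸ × 290 / 1.32×10⁻² = 2.71×10⁻⁴ C/m².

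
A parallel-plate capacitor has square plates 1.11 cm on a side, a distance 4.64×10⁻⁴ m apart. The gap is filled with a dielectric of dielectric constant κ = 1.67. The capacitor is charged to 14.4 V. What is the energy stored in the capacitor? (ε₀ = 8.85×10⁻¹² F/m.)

A = (1.11 cm)² = 1.23×10⁻⁴ m².
C = κε₀A/d = 1.67 × 8.85×10⁻¹² × 1.23×10⁻⁴ / 4.64×10⁻⁴ = 3.92×10⁻¹² F.
U = ½CV² = ½ × 3.92×10⁻¹² × (14.4)² = 4.07×10⁻¹⁰ J.

407 pJ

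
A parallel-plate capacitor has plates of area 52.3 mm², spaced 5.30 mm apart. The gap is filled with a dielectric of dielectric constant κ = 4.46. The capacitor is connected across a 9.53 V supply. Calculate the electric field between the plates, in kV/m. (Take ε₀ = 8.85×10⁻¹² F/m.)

1.80 kV/m

E = V/d = 9.53 / 5.30×10⁻³ = 1.80×10³ V/m.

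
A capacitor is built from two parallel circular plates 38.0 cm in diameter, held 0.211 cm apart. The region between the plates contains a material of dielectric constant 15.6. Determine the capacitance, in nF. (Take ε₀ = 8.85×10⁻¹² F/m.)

A = π(38.0/2 cm)² = 0.113 m².
C = κε₀A/d = 15.6 × 8.85×10⁻¹² × 0.113 / 2.11×10⁻³ = 7.42×10⁻⁹ F.

7.42 nF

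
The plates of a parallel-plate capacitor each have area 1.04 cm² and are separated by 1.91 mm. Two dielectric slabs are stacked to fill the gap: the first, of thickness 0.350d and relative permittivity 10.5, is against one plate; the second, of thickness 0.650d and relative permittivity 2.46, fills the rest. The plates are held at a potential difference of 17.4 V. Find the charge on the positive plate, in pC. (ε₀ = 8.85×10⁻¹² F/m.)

A = 1.04 cm² = 1.04×10⁻⁴ m².
Stacked slabs ⇒ two capacitors in series, each with the full plate area.
C₁ = κ₁ε₀A/d₁ = 10.5 × 8.85×10⁻¹² × 1.04×10⁻⁴ / 6.68×10⁻⁴ = 1.45×10⁻¹¹ F.
C₂ = κ₂ε₀A/d₂ = 2.46 × 8.85×10⁻¹² × 1.04×10⁻⁴ / 1.24×10⁻³ = 1.82×10⁻¹² F.
C = (1/C₁ + 1/C₂)⁻¹ = 1.62×10⁻¹² F.
Q = CV = 1.62×10⁻¹² × 17.4 = 2.82×10⁻¹¹ C.

28.2 pC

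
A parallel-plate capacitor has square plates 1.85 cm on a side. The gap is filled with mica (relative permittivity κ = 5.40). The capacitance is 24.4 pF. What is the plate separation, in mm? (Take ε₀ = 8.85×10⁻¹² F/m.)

0.670 mm

A = (1.85 cm)² = 3.42×10⁻⁴ m².
d = κε₀A/C = 5.40 × 8.85×10⁻¹² × 3.42×10⁻⁴ / 2.44×10⁻¹¹ = 6.70×10⁻⁴ m.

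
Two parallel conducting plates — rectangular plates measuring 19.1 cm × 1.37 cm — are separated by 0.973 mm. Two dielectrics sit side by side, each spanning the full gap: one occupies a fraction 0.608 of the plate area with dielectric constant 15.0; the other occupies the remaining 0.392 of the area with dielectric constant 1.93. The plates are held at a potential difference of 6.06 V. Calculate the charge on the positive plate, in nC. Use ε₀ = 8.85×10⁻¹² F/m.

Q ≈ 1.42 nC

A = 19.1 × 1.37 cm² = 2.62×10⁻³ m².
Side-by-side slabs ⇒ two capacitors in parallel, each spanning the full gap.
C₁ = κ₁ε₀A₁/d = 15.0 × 8.85×10⁻¹² × 1.59×10⁻³ / 9.73×10⁻⁴ = 2.17×10⁻¹⁰ F.
C₂ = κ₂ε₀A₂/d = 1.93 × 8.85×10⁻¹² × 1.03×10⁻³ / 9.73×10⁻⁴ = 1.80×10⁻¹¹ F.
C = C₁ + C₂ = 2.35×10⁻¹⁰ F.
Q = CV = 2.35×10⁻¹⁰ × 6.06 = 1.42×10⁻⁹ C.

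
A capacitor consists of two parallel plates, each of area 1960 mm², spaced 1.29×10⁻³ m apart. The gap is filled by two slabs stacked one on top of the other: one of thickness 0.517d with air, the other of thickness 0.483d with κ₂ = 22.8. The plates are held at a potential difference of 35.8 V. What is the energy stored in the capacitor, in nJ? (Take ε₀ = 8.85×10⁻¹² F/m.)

A = 1960 mm² = 1.96×10⁻³ m².
Stacked slabs ⇒ two capacitors in series, each with the full plate area.
C₁ = κ₁ε₀A/d₁ = 1.00 × 8.85×10⁻¹² × 1.96×10⁻³ / 6.67×10⁻⁴ = 2.60×10⁻¹¹ F.
C₂ = κ₂ε₀A/d₂ = 22.8 × 8.85×10⁻¹² × 1.96×10⁻³ / 6.23×10⁻⁴ = 6.35×10⁻¹⁰ F.
C = (1/C₁ + 1/C₂)⁻¹ = 2.50×10⁻¹¹ F.
U = ½CV² = ½ × 2.50×10⁻¹¹ × (35.8)² = 1.60×10⁻⁸ J.

U ≈ 16.0 nJ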